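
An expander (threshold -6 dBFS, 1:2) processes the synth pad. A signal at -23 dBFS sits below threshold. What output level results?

Below threshold, a 1:2 expander applies gain = (2−1)×(T − x) of attenuation.
(2−1) × 17 = 17 dB, so output = -23 − 17 = -40 dBFS.

-40 dBFS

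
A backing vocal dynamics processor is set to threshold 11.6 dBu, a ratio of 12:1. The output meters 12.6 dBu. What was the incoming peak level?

The compressed level sits 12.6 − 11.6 = 1 dB over threshold.
Before 12:1 compression the overshoot was 1 × 12 = 12 dB, so input = 11.6 + 12 = 23.6 dBu.

23.6 dBu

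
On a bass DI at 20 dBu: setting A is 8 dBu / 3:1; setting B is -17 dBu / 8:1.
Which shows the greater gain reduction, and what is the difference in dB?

A: overshoot 12 dB → output overshoot 4 dB → GR 8 dB.
B: overshoot 37 dB → output overshoot 4.625 dB → GR 32.375 dB.
B applies 24.375 dB more gain reduction.

B, by 24.375 dB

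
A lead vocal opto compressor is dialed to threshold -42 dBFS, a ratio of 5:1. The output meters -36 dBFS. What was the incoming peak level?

-12 dBFS

That's 6 dB above the -42 dBFS threshold.
Input overshoot = R × output overshoot = 30 dB → input = -42 + 30 = -12 dBFS.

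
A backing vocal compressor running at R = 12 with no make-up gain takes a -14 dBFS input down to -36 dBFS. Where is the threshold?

Let T be the threshold. Output overshoot = (input overshoot)/R, so -36 − T = (-14 − T)/12.
12·(-36 − T) = -14 − T → 11·T = -432 − (-14) = -418.
T = -418/11 = -38 dBFS.

-38 dBFS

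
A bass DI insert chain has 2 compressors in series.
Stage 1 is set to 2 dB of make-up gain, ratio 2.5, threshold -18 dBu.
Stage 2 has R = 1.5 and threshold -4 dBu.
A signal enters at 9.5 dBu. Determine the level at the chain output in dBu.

Stage 1: 27.5 dB above -18 dBu, reduced 2.5:1 to 11 dB above → -7 dBu; +2 dB make-up → -5 dBu.
Stage 2: below threshold (-5 ≤ -4); passes unchanged; output -5 dBu.

-5 dBu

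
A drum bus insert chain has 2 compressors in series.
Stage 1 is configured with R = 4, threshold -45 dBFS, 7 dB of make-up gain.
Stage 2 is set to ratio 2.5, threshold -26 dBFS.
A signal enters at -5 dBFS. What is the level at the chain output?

Stage 1: 40 dB above -45 dBFS, reduced 4:1 to 10 dB above → -35 dBFS; +7 dB make-up → -28 dBFS.
Stage 2: below threshold (-28 ≤ -26); passes unchanged; output -28 dBFS.

-28 dBFS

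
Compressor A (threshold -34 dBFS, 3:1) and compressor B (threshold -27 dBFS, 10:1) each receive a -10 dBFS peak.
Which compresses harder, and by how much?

A: GR = 24 − 24/3 = 16 dB.
B: GR = 17 − 17/10 = 15.3 dB.
A reduces 0.7 dB more.

A, by 0.7 dB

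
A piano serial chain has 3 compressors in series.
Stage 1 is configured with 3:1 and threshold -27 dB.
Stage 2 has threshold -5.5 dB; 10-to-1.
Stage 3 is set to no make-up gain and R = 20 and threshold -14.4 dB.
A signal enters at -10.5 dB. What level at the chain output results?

Stage 1: overshoot 16.5 dB → 16.5/3 = 5.5 dB → -21.5 dB.
Stage 2: -21.5 dB ≤ -5.5 dB, so stage 2 doesn't engage; output -21.5 dB.
Stage 3: -21.5 dB ≤ -14.4 dB, so stage 3 doesn't engage; output -21.5 dB.

-21.5 dB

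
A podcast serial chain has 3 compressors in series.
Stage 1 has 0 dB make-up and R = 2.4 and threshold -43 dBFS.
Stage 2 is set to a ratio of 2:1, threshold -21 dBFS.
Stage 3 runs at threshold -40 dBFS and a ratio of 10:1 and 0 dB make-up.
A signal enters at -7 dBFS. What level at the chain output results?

Stage 1: -7 dBFS is 36 dB over -43 dBFS; at 2.4:1 that becomes 15 dB over, giving -28 dBFS.
Stage 2: below threshold (-28 ≤ -21); passes unchanged; output -28 dBFS.
Stage 3: 12 dB above -40 dBFS, reduced 10:1 to 1.2 dB above → -38.8 dBFS.

-38.8 dBFS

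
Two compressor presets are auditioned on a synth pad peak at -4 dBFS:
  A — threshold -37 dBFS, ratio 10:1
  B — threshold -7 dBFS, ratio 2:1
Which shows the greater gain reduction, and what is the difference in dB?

A: overshoot 33 dB → output overshoot 3.3 dB → GR 29.7 dB.
B: overshoot 3 dB → output overshoot 1.5 dB → GR 1.5 dB.
A applies 28.2 dB more gain reduction.

A, by 28.2 dB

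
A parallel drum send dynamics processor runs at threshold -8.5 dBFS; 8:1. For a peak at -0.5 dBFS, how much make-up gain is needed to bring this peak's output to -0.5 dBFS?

Overshoot 8 dB → 8/8 = 1 dB after compression, so the compressed level is -8.5 + 1 = -7.5 dBFS.
Make-up = target − compressed = -0.5 − (-7.5) = 7 dB.

7 dB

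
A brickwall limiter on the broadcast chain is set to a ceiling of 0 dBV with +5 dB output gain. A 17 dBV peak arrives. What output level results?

A brickwall limiter is an ∞:1 compressor: any input above the ceiling is clamped to 0 dBV.
Output gain then adds 5 dB: 0 + 5 = 5 dBV.

5 dBV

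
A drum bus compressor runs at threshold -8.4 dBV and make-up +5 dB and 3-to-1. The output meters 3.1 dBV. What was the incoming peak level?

11.1 dBV

Before make-up, the level was 3.1 − 5 = -1.9 dBV.
Post-compression overshoot = -1.9 − (-8.4) = 6.5 dB.
Before 3:1 compression the overshoot was 6.5 × 3 = 19.5 dB, so input = -8.4 + 19.5 = 11.1 dBV.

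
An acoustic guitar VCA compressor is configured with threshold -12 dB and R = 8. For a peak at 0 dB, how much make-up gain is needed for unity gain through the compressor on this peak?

Without make-up, output = threshold + overshoot/8 = -12 + 1.5 = -10.5 dB.
Gap to target: 10.5 dB.

10.5 dB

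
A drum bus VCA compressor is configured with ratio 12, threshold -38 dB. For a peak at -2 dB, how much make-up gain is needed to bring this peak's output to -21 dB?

Without make-up, output = threshold + overshoot/12 = -38 + 3 = -35 dB.
Gap to target: 14 dB.

14 dB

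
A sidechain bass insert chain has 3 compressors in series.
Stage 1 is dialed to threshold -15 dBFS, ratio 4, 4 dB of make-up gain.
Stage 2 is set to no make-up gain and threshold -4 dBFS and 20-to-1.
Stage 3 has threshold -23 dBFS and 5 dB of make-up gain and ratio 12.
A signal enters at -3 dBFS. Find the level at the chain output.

-16.75 dBFS

Stage 1: 12 dB above -15 dBFS, reduced 4:1 to 3 dB above → -12 dBFS; +4 dB make-up → -8 dBFS.
Stage 2: -8 dBFS ≤ -4 dBFS, so stage 2 doesn't engage; output -8 dBFS.
Stage 3: overshoot 15 dB → 15/12 = 1.25 dB → -21.75 dBFS; +5 dB make-up → -16.75 dBFS.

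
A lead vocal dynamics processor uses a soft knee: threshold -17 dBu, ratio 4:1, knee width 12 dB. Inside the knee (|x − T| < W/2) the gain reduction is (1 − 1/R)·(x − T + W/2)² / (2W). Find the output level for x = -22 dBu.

x − T + W/2 = -22 − (-17) + 6 = 1.
GR = (1 − 1/4) × 1² / 24 = 0.75 × 1 / 24 = 0.03125 dB.
Output = -22 − 0.03125 = -22.03125 dBu.

-22.03125 dBu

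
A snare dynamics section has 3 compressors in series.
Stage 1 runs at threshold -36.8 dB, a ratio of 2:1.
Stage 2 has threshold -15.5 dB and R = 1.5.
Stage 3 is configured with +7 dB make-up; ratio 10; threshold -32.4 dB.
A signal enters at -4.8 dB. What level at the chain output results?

Stage 1: 32 dB above -36.8 dB, reduced 2:1 to 16 dB above → -20.8 dB.
Stage 2: -20.8 dB is at or below the -15.5 dB threshold — no compression; output -20.8 dB.
Stage 3: overshoot 11.6 dB → 11.6/10 = 1.16 dB → -31.24 dB; +7 dB make-up → -24.24 dB.

-24.24 dB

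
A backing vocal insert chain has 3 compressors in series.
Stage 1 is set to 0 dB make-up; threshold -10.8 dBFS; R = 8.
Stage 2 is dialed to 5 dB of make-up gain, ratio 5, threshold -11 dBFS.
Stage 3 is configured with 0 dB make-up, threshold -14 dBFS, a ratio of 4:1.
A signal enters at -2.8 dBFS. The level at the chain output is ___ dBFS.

Stage 1: -2.8 dBFS is 8 dB over -10.8 dBFS; at 8:1 that becomes 1 dB over, giving -9.8 dBFS.
Stage 2: overshoot 1.2 dB → 1.2/5 = 0.24 dB → -10.76 dBFS; +5 dB make-up → -5.76 dBFS.
Stage 3: 8.24 dB above -14 dBFS, reduced 4:1 to 2.06 dB above → -11.94 dBFS.

-11.94 dBFS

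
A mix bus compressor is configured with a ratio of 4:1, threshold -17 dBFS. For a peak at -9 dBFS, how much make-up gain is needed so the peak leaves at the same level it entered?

The peak compresses to -17 + 8/4 = -15 dBFS.
To reach -9 dBFS requires -9 − (-15) = 6 dB of make-up.

6 dB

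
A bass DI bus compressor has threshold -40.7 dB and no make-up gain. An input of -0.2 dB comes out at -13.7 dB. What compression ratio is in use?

1.5:1

Input overshoot = -0.2 − (-40.7) = 40.5 dB; output overshoot = -13.7 − (-40.7) = 27 dB.
Ratio = 40.5 / 27 = 1.5.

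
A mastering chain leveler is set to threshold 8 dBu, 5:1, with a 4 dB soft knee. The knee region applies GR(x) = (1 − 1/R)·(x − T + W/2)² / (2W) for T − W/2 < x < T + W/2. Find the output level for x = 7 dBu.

6.9 dBu

x − T + W/2 = 7 − 8 + 2 = 1.
GR = (1 − 1/5) × 1² / 8 = 0.8 × 1 / 8 = 0.1 dB.
Output = 7 − 0.1 = 6.9 dBu.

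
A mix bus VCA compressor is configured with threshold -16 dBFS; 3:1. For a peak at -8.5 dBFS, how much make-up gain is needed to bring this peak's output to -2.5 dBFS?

11 dB

The peak compresses to -16 + 7.5/3 = -13.5 dBFS.
To reach -2.5 dBFS requires -2.5 − (-13.5) = 11 dB of make-up.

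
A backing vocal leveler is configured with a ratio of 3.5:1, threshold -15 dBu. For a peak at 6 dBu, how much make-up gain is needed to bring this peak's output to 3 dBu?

12 dB

Overshoot 21 dB → 21/3.5 = 6 dB after compression, so the compressed level is -15 + 6 = -9 dBu.
Make-up = target − compressed = 3 − (-9) = 12 dB.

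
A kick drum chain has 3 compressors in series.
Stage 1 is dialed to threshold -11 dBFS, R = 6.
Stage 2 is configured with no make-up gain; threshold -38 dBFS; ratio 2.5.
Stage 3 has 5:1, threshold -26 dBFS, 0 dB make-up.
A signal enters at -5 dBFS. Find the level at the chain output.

-26.8 dBFS

Stage 1: -5 dBFS is 6 dB over -11 dBFS; at 6:1 that becomes 1 dB over, giving -10 dBFS.
Stage 2: 28 dB above -38 dBFS, reduced 2.5:1 to 11.2 dB above → -26.8 dBFS.
Stage 3: below threshold (-26.8 ≤ -26); passes unchanged; output -26.8 dBFS.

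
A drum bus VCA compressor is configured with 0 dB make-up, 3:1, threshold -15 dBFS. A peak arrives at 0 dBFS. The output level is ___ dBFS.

-10 dBFS

The input is 15 dB above the -15 dBFS threshold.
At 3:1 the overshoot is divided by 3, leaving 5 dB above threshold.
That puts the output at -10 dBFS.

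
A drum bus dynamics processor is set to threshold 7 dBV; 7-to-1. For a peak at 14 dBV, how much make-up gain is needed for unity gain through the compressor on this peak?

6 dB

The peak compresses to 7 + 7/7 = 8 dBV.
To reach 14 dBV requires 14 − 8 = 6 dB of make-up.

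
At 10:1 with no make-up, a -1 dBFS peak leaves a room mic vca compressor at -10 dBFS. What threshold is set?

Input is 10 dB above T (since output overshoot × R = input overshoot: (-10 − T)·10 = -1 − T gives T = -11 dBFS).
Check: -11 + (-1 − (-11))/10 = -11 + 1 = -10 dBFS. ✓

-11 dBFS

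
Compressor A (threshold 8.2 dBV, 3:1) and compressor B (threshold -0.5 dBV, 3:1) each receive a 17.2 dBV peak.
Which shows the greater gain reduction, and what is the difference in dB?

A: overshoot 9 dB → output overshoot 3 dB → GR 6 dB.
B: overshoot 17.7 dB → output overshoot 5.9 dB → GR 11.8 dB.
B reduces 5.8 dB more.

B, by 5.8 dB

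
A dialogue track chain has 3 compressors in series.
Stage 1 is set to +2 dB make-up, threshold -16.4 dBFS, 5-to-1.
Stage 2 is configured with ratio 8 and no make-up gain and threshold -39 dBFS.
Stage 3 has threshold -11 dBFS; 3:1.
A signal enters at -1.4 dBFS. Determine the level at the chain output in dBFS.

Stage 1: overshoot 15 dB → 15/5 = 3 dB → -13.4 dBFS; +2 dB make-up → -11.4 dBFS.
Stage 2: -11.4 dBFS is 27.6 dB over -39 dBFS; at 8:1 that becomes 3.45 dB over, giving -35.55 dBFS.
Stage 3: -35.55 dBFS is at or below the -11 dBFS threshold — no compression; output -35.55 dBFS.

-35.55 dBFS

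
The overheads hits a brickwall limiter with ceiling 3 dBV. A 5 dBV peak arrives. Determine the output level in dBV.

3 dBV

The limiter clamps the peak to its 3 dBV ceiling.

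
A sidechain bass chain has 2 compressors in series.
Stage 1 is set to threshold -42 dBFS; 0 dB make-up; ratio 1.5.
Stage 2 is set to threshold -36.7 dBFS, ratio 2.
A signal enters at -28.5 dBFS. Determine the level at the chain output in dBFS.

Stage 1: -28.5 dBFS is 13.5 dB over -42 dBFS; at 1.5:1 that becomes 9 dB over, giving -33 dBFS.
Stage 2: 3.7 dB above -36.7 dBFS, reduced 2:1 to 1.85 dB above → -34.85 dBFS.

-34.85 dBFS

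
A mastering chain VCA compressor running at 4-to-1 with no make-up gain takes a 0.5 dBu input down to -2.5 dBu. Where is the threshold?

-3.5 dBu

Input is 4 dB above T (since output overshoot × R = input overshoot: (-2.5 − T)·4 = 0.5 − T gives T = -3.5 dBu).
Check: -3.5 + (0.5 − (-3.5))/4 = -3.5 + 1 = -2.5 dBu. ✓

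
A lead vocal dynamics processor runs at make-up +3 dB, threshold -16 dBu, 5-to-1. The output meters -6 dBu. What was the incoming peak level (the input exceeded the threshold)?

19 dBu

Stripping the +3 dB make-up gives -9 dBu at the gain stage.
Post-compression overshoot = -9 − (-16) = 7 dB.
Input overshoot = R × output overshoot = 35 dB → input = -16 + 35 = 19 dBu.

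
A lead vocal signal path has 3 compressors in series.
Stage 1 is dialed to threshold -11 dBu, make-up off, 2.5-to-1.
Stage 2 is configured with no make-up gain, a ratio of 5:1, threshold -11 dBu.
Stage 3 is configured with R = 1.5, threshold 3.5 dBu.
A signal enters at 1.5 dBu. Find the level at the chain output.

Stage 1: overshoot 12.5 dB → 12.5/2.5 = 5 dB → -6 dBu.
Stage 2: 5 dB above -11 dBu, reduced 5:1 to 1 dB above → -10 dBu.
Stage 3: below threshold (-10 ≤ 3.5); passes unchanged; output -10 dBu.

-10 dBu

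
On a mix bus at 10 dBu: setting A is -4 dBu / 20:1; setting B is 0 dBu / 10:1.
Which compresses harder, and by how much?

A: GR = 14 − 14/20 = 13.3 dB.
B: GR = 10 − 10/10 = 9 dB.
A applies 4.3 dB more gain reduction.

A, by 4.3 dB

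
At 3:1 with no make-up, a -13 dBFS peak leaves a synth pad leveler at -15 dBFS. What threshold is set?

-16 dBFS

Input is 3 dB above T (since output overshoot × R = input overshoot: (-15 − T)·3 = -13 − T gives T = -16 dBFS).
Check: -16 + (-13 − (-16))/3 = -16 + 1 = -15 dBFS. ✓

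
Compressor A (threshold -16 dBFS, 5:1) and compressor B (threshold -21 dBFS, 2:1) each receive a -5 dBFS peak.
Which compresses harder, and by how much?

A: GR = 11 − 11/5 = 8.8 dB.
B: GR = 16 − 16/2 = 8 dB.
A applies 0.8 dB more gain reduction.

A, by 0.8 dB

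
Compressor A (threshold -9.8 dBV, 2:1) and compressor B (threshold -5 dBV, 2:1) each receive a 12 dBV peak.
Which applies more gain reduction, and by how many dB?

A: GR = 21.8 − 21.8/2 = 10.9 dB.
B: GR = 17 − 17/2 = 8.5 dB.
A applies 2.4 dB more gain reduction.

A, by 2.4 dB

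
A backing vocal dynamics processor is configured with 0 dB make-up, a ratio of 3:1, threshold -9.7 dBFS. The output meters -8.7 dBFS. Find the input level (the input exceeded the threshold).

The compressed level sits -8.7 − (-9.7) = 1 dB over threshold.
Undo the ratio: input overshoot = 1 × 3 = 3 dB, giving input = -6.7 dBFS.

-6.7 dBFS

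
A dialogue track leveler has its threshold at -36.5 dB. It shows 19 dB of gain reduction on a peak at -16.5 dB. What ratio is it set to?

20:1

Input overshoot = -16.5 − (-36.5) = 20 dB.
Output overshoot = 20 − 19 = 1 dB.
Ratio = input overshoot / output overshoot = 20 / 1 = 20.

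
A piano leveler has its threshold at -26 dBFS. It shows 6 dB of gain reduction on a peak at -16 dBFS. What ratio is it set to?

2.5:1

Input overshoot = -16 − (-26) = 10 dB.
Output overshoot = 10 − 6 = 4 dB.
Ratio = input overshoot / output overshoot = 10 / 4 = 2.5.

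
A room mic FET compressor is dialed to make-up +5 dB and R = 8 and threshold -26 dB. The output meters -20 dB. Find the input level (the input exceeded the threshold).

-18 dB

Remove make-up: -20 − 5 = -25 dB.
The compressed level sits -25 − (-26) = 1 dB over threshold.
Undo the ratio: input overshoot = 1 × 8 = 8 dB, giving input = -18 dB.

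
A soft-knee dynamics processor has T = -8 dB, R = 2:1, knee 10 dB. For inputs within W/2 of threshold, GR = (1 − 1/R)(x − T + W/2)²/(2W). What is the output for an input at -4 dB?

x − T + W/2 = -4 − (-8) + 5 = 9.
GR = (1 − 1/2) × 9² / 20 = 0.5 × 81 / 20 = 2.025 dB.
Output = -4 − 2.025 = -6.025 dB.

-6.025 dB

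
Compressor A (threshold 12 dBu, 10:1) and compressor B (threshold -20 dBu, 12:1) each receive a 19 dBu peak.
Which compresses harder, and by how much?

B, by 29.45 dB

A: overshoot 7 dB → output overshoot 0.7 dB → GR 6.3 dB.
B: overshoot 39 dB → output overshoot 3.25 dB → GR 35.75 dB.
Difference: 29.45 dB in favour of B.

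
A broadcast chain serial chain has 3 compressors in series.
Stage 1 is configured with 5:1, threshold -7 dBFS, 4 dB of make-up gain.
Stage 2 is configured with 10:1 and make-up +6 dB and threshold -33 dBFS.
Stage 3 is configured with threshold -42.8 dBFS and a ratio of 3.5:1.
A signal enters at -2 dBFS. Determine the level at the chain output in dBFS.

-37.4 dBFS

Stage 1: -2 dBFS is 5 dB over -7 dBFS; at 5:1 that becomes 1 dB over, giving -6 dBFS; +4 dB make-up → -2 dBFS.
Stage 2: -2 dBFS is 31 dB over -33 dBFS; at 10:1 that becomes 3.1 dB over, giving -29.9 dBFS; +6 dB make-up → -23.9 dBFS.
Stage 3: -23.9 dBFS is 18.9 dB over -42.8 dBFS; at 3.5:1 that becomes 5.4 dB over, giving -37.4 dBFS.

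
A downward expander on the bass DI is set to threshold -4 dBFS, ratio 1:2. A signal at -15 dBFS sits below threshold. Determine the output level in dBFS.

-26 dBFS

Below threshold, a 1:2 expander applies gain = (2−1)×(T − x) of attenuation.
(2−1) × 11 = 11 dB, so output = -15 − 11 = -26 dBFS.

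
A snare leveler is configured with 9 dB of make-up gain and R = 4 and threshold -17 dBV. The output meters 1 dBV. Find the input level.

Before make-up, the level was 1 − 9 = -8 dBV.
Post-compression overshoot = -8 − (-17) = 9 dB.
Input overshoot = R × output overshoot = 36 dB → input = -17 + 36 = 19 dBV.

19 dBV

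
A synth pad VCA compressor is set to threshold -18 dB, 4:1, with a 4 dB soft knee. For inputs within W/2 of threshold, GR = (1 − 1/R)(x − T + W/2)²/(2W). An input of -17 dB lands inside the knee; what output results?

x − T + W/2 = -17 − (-18) + 2 = 3.
GR = (1 − 1/4) × 3² / 8 = 0.75 × 9 / 8 = 0.84375 dB.
Output = -17 − 0.84375 = -17.84375 dB.

-17.84375 dB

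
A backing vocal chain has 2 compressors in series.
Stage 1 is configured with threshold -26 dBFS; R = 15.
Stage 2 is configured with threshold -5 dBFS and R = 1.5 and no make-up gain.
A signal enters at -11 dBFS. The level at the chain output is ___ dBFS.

Stage 1: 15 dB above -26 dBFS, reduced 15:1 to 1 dB above → -25 dBFS.
Stage 2: below threshold (-25 ≤ -5); passes unchanged; output -25 dBFS.

-25 dBFS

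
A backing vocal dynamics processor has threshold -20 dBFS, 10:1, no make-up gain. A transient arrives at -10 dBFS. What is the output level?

-10 dBFS sits 10 dB over threshold.
10:1 compression reduces that to 10/10 = 1 dB over.
Output = -20 + 1 = -19 dBFS.

-19 dBFS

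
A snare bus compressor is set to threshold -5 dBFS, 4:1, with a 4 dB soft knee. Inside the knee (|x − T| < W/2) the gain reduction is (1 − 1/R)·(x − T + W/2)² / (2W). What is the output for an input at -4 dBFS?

x − T + W/2 = -4 − (-5) + 2 = 3.
GR = (1 − 1/4) × 3² / 8 = 0.75 × 9 / 8 = 0.84375 dB.
Output = -4 − 0.84375 = -4.84375 dBFS.

-4.84375 dBFS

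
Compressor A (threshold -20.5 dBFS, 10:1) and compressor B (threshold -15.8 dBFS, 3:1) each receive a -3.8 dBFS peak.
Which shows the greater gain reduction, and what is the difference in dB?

A, by 7.03 dB

A: overshoot 16.7 dB → output overshoot 1.67 dB → GR 15.03 dB.
B: overshoot 12 dB → output overshoot 4 dB → GR 8 dB.
A applies 7.03 dB more gain reduction.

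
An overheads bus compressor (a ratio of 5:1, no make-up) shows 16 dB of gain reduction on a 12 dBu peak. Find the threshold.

-8 dBu

Input is 20 dB above T (since output overshoot × R = input overshoot: (-4 − T)·5 = 12 − T gives T = -8 dBu).
Check: -8 + (12 − (-8))/5 = -8 + 4 = -4 dBu. ✓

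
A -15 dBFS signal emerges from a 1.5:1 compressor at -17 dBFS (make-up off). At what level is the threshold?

-21 dBFS

Input is 6 dB above T (since output overshoot × R = input overshoot: (-17 − T)·1.5 = -15 − T gives T = -21 dBFS).
Check: -21 + (-15 − (-21))/1.5 = -21 + 4 = -17 dBFS. ✓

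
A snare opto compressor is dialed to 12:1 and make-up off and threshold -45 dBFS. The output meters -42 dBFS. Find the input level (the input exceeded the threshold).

The compressed level sits -42 − (-45) = 3 dB over threshold.
Before 12:1 compression the overshoot was 3 × 12 = 36 dB, so input = -45 + 36 = -9 dBFS.

-9 dBFS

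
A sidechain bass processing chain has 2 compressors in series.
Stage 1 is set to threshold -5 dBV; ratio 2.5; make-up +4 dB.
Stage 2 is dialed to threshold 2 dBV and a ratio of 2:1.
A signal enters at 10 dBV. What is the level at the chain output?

3.5 dBV

Stage 1: overshoot 15 dB → 15/2.5 = 6 dB → 1 dBV; +4 dB make-up → 5 dBV.
Stage 2: 3 dB above 2 dBV, reduced 2:1 to 1.5 dB above → 3.5 dBV.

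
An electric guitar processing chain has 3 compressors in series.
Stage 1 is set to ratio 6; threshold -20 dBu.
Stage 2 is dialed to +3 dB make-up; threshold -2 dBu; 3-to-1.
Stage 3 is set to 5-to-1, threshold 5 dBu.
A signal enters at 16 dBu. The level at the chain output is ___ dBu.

Stage 1: 36 dB above -20 dBu, reduced 6:1 to 6 dB above → -14 dBu.
Stage 2: -14 dBu ≤ -2 dBu, so stage 2 doesn't engage; make-up brings it to -11 dBu.
Stage 3: below threshold (-11 ≤ 5); passes unchanged; output -11 dBu.

-11 dBu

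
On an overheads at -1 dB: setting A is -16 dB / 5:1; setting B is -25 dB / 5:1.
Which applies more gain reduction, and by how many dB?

A: overshoot 15 dB → output overshoot 3 dB → GR 12 dB.
B: overshoot 24 dB → output overshoot 4.8 dB → GR 19.2 dB.
B reduces 7.2 dB more.

B, by 7.2 dB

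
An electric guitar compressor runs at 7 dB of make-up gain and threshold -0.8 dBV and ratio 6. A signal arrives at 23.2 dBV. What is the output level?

23.2 dBV sits 24 dB over threshold.
At 6:1 the overshoot is divided by 6, leaving 4 dB above threshold.
So the level is -0.8 + 4 = 3.2 dBV; make-up adds 7 dB, giving 10.2 dBV.

10.2 dBV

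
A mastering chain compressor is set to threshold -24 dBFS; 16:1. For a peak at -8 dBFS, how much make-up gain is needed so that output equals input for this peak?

The peak compresses to -24 + 16/16 = -23 dBFS.
To reach -8 dBFS requires -8 − (-23) = 15 dB of make-up.

15 dB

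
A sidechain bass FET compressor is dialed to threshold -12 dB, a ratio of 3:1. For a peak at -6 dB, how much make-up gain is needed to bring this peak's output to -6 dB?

4 dB

Without make-up, output = threshold + overshoot/3 = -12 + 2 = -10 dB.
Gap to target: 4 dB.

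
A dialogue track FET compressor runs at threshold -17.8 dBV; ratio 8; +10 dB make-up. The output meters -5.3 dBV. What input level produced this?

Before make-up, the level was -5.3 − 10 = -15.3 dBV.
The compressed level sits -15.3 − (-17.8) = 2.5 dB over threshold.
Before 8:1 compression the overshoot was 2.5 × 8 = 20 dB, so input = -17.8 + 20 = 2.2 dBV.

2.2 dBV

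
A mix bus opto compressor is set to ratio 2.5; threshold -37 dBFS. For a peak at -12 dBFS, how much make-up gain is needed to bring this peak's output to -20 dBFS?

7 dB

Without make-up, output = threshold + overshoot/2.5 = -37 + 10 = -27 dBFS.
Gap to target: 7 dB.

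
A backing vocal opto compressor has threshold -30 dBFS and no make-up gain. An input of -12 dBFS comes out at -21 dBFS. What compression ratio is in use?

2:1

Input overshoot = -12 − (-30) = 18 dB; output overshoot = -21 − (-30) = 9 dB.
Ratio = 18 / 9 = 2.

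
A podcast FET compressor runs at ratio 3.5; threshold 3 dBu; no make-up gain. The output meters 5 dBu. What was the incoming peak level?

Post-compression overshoot = 5 − 3 = 2 dB.
Input overshoot = R × output overshoot = 7 dB → input = 3 + 7 = 10 dBu.

10 dBu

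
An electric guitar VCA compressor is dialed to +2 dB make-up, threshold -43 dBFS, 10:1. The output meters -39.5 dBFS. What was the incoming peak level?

-28 dBFS

Remove make-up: -39.5 − 2 = -41.5 dBFS.
That's 1.5 dB above the -43 dBFS threshold.
Input overshoot = R × output overshoot = 15 dB → input = -43 + 15 = -28 dBFS.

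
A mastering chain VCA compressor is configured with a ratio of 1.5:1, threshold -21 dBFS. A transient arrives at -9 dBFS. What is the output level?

-9 dBFS sits 12 dB over threshold.
1.5:1 compression reduces that to 12/1.5 = 8 dB over.
That puts the output at -13 dBFS.

-13 dBFS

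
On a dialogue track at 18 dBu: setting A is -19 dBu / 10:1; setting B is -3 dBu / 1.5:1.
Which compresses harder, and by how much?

A, by 26.3 dB

A: overshoot 37 dB → output overshoot 3.7 dB → GR 33.3 dB.
B: overshoot 21 dB → output overshoot 14 dB → GR 7 dB.
Difference: 26.3 dB in favour of A.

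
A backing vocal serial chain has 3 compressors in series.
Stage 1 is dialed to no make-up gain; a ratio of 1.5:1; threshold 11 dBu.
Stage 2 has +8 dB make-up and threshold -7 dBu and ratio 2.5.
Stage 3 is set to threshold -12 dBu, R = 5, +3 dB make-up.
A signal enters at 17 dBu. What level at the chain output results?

-4.64 dBu

Stage 1: 17 dBu is 6 dB over 11 dBu; at 1.5:1 that becomes 4 dB over, giving 15 dBu.
Stage 2: overshoot 22 dB → 22/2.5 = 8.8 dB → 1.8 dBu; +8 dB make-up → 9.8 dBu.
Stage 3: overshoot 21.8 dB → 21.8/5 = 4.36 dB → -7.64 dBu; +3 dB make-up → -4.64 dBu.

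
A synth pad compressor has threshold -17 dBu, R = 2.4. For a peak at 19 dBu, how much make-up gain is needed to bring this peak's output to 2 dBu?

4 dB

The peak compresses to -17 + 36/2.4 = -2 dBu.
To reach 2 dBu requires 2 − (-2) = 4 dB of make-up.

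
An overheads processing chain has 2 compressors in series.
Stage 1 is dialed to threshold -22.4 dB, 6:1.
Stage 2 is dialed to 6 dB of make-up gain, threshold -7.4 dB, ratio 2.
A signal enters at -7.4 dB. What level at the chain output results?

Stage 1: 15 dB above -22.4 dB, reduced 6:1 to 2.5 dB above → -19.9 dB.
Stage 2: -19.9 dB is at or below the -7.4 dB threshold — no compression; make-up brings it to -13.9 dB.

-13.9 dB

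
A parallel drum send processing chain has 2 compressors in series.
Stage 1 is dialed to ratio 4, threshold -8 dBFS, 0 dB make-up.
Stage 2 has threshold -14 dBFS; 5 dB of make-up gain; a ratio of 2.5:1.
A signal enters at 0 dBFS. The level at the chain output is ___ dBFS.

-5.8 dBFS

Stage 1: 8 dB above -8 dBFS, reduced 4:1 to 2 dB above → -6 dBFS.
Stage 2: 8 dB above -14 dBFS, reduced 2.5:1 to 3.2 dB above → -10.8 dBFS; +5 dB make-up → -5.8 dBFS.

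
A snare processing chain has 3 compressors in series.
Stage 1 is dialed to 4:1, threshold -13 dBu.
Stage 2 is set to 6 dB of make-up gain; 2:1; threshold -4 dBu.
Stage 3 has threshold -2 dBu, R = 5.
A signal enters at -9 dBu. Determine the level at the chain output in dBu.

-6 dBu

Stage 1: -9 dBu is 4 dB over -13 dBu; at 4:1 that becomes 1 dB over, giving -12 dBu.
Stage 2: -12 dBu is at or below the -4 dBu threshold — no compression; make-up brings it to -6 dBu.
Stage 3: -6 dBu ≤ -2 dBu, so stage 3 doesn't engage; output -6 dBu.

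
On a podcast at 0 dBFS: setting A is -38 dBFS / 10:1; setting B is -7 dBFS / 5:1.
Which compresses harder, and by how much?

A: 38 dB over, compressed to 3.8 dB over, so 34.2 dB of GR.
B: 7 dB over, compressed to 1.4 dB over, so 5.6 dB of GR.
A applies 28.6 dB more gain reduction.

A, by 28.6 dB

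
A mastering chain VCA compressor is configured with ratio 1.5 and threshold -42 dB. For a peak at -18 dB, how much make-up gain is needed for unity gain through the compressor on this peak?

The peak compresses to -42 + 24/1.5 = -26 dB.
To reach -18 dB requires -18 − (-26) = 8 dB of make-up.

8 dB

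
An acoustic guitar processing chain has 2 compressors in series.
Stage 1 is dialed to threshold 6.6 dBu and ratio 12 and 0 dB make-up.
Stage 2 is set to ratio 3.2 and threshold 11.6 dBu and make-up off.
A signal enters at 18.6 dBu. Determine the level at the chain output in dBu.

7.6 dBu

Stage 1: 12 dB above 6.6 dBu, reduced 12:1 to 1 dB above → 7.6 dBu.
Stage 2: below threshold (7.6 ≤ 11.6); passes unchanged; output 7.6 dBu.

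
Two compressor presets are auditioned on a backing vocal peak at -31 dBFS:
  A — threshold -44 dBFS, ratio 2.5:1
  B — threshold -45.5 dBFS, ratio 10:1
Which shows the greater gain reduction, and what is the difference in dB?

A: overshoot 13 dB → output overshoot 5.2 dB → GR 7.8 dB.
B: overshoot 14.5 dB → output overshoot 1.45 dB → GR 13.05 dB.
B applies 5.25 dB more gain reduction.

B, by 5.25 dB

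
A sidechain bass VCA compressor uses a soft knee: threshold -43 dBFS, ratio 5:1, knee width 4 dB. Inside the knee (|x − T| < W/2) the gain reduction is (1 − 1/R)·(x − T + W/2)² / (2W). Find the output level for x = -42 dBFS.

-42.9 dBFS

x − T + W/2 = -42 − (-43) + 2 = 3.
GR = (1 − 1/5) × 3² / 8 = 0.8 × 9 / 8 = 0.9 dB.
Output = -42 − 0.9 = -42.9 dBFS.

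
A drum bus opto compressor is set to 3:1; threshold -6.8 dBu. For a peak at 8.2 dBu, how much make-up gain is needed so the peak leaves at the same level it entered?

The peak compresses to -6.8 + 15/3 = -1.8 dBu.
To reach 8.2 dBu requires 8.2 − (-1.8) = 10 dB of make-up.

10 dB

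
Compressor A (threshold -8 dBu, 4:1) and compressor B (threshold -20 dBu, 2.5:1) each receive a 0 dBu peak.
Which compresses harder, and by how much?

A: 8 dB over, compressed to 2 dB over, so 6 dB of GR.
B: 20 dB over, compressed to 8 dB over, so 12 dB of GR.
B reduces 6 dB more.

B, by 6 dB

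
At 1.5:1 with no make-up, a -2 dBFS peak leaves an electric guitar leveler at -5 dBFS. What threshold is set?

Input is 9 dB above T (since output overshoot × R = input overshoot: (-5 − T)·1.5 = -2 − T gives T = -11 dBFS).
Check: -11 + (-2 − (-11))/1.5 = -11 + 6 = -5 dBFS. ✓

-11 dBFS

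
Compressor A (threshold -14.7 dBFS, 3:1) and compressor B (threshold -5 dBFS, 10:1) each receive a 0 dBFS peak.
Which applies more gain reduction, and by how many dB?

A, by 5.3 dB

A: 14.7 dB over, compressed to 4.9 dB over, so 9.8 dB of GR.
B: 5 dB over, compressed to 0.5 dB over, so 4.5 dB of GR.
Difference: 5.3 dB in favour of A.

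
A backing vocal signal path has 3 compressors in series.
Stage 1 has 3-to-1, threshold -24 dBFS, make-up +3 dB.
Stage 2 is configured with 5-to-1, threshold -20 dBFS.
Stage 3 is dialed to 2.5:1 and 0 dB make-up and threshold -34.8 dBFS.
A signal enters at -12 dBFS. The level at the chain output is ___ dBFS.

Stage 1: -12 dBFS is 12 dB over -24 dBFS; at 3:1 that becomes 4 dB over, giving -20 dBFS; +3 dB make-up → -17 dBFS.
Stage 2: overshoot 3 dB → 3/5 = 0.6 dB → -19.4 dBFS.
Stage 3: 15.4 dB above -34.8 dBFS, reduced 2.5:1 to 6.16 dB above → -28.64 dBFS.

-28.64 dBFS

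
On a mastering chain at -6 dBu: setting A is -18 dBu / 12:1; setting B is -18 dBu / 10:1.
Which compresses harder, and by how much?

A, by 0.2 dB

A: 12 dB over, compressed to 1 dB over, so 11 dB of GR.
B: 12 dB over, compressed to 1.2 dB over, so 10.8 dB of GR.
Difference: 0.2 dB in favour of A.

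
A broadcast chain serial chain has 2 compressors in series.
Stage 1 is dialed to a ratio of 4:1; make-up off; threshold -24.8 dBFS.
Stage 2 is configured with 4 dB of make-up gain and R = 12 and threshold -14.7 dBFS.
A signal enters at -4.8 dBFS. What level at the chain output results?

Stage 1: -4.8 dBFS is 20 dB over -24.8 dBFS; at 4:1 that becomes 5 dB over, giving -19.8 dBFS.
Stage 2: -19.8 dBFS is at or below the -14.7 dBFS threshold — no compression; make-up brings it to -15.8 dBFS.

-15.8 dBFS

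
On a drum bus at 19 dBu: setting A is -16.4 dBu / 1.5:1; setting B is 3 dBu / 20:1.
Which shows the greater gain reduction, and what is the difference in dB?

A: GR = 35.4 − 35.4/1.5 = 11.8 dB.
B: GR = 16 − 16/20 = 15.2 dB.
B reduces 3.4 dB more.

B, by 3.4 dB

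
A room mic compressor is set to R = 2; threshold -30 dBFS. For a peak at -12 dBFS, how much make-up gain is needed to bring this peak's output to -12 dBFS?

9 dB

The peak compresses to -30 + 18/2 = -21 dBFS.
To reach -12 dBFS requires -12 − (-21) = 9 dB of make-up.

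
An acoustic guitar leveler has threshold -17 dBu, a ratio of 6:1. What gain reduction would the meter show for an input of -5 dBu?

10 dB

Overshoot = -5 − (-17) = 12 dB.
At 6:1, output sits 12/6 = 2 dB above threshold.
Gain reduction = 12 − 2 = 10 dB.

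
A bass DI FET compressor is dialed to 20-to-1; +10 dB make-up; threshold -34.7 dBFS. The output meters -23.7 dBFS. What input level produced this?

Remove make-up: -23.7 − 10 = -33.7 dBFS.
That's 1 dB above the -34.7 dBFS threshold.
Input overshoot = R × output overshoot = 20 dB → input = -34.7 + 20 = -14.7 dBFS.

-14.7 dBFS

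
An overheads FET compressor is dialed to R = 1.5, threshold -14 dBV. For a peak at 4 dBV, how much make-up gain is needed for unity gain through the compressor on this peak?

The peak compresses to -14 + 18/1.5 = -2 dBV.
To reach 4 dBV requires 4 − (-2) = 6 dB of make-up.

6 dB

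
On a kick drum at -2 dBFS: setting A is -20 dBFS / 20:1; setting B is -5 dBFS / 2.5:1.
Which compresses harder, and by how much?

A, by 15.3 dB

A: overshoot 18 dB → output overshoot 0.9 dB → GR 17.1 dB.
B: overshoot 3 dB → output overshoot 1.2 dB → GR 1.8 dB.
Difference: 15.3 dB in favour of A.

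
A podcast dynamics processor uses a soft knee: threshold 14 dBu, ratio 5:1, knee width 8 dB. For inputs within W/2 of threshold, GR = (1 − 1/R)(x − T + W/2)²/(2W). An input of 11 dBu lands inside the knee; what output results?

10.95 dBu

x − T + W/2 = 11 − 14 + 4 = 1.
GR = (1 − 1/5) × 1² / 16 = 0.8 × 1 / 16 = 0.05 dB.
Output = 11 − 0.05 = 10.95 dBu.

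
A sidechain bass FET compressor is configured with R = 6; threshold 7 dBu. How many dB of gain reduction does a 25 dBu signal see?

25 dBu exceeds the threshold by 18 dB.
A 6:1 ratio leaves 3 dB of that excess.
GR = overshoot in − overshoot out = 18 − 3 = 15 dB.

15 dB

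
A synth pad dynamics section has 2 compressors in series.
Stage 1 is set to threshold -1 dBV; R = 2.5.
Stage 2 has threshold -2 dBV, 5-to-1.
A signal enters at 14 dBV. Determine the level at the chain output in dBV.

-0.6 dBV

Stage 1: overshoot 15 dB → 15/2.5 = 6 dB → 5 dBV.
Stage 2: overshoot 7 dB → 7/5 = 1.4 dB → -0.6 dBV.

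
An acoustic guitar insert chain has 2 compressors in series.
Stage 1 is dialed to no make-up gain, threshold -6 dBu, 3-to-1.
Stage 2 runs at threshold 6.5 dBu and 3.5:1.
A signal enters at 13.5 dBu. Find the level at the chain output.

0.5 dBu

Stage 1: overshoot 19.5 dB → 19.5/3 = 6.5 dB → 0.5 dBu.
Stage 2: below threshold (0.5 ≤ 6.5); passes unchanged; output 0.5 dBu.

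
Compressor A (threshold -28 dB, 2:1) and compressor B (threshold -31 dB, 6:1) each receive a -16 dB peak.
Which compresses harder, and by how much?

A: overshoot 12 dB → output overshoot 6 dB → GR 6 dB.
B: overshoot 15 dB → output overshoot 2.5 dB → GR 12.5 dB.
B reduces 6.5 dB more.

B, by 6.5 dB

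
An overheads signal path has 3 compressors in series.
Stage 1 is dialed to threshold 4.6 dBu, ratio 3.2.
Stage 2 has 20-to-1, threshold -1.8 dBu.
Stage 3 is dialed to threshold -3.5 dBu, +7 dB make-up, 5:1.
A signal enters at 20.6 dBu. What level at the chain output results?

3.954 dBu

Stage 1: 16 dB above 4.6 dBu, reduced 3.2:1 to 5 dB above → 9.6 dBu.
Stage 2: 9.6 dBu is 11.4 dB over -1.8 dBu; at 20:1 that becomes 0.57 dB over, giving -1.23 dBu.
Stage 3: overshoot 2.27 dB → 2.27/5 = 0.454 dB → -3.046 dBu; +7 dB make-up → 3.954 dBu.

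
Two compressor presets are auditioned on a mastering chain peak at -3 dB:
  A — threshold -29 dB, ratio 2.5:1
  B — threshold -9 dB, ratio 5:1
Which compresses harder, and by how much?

A, by 10.8 dB

A: GR = 26 − 26/2.5 = 15.6 dB.
B: GR = 6 − 6/5 = 4.8 dB.
Difference: 10.8 dB in favour of A.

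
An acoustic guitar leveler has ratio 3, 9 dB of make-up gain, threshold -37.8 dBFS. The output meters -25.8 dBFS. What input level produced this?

Remove make-up: -25.8 − 9 = -34.8 dBFS.
Post-compression overshoot = -34.8 − (-37.8) = 3 dB.
Input overshoot = R × output overshoot = 9 dB → input = -37.8 + 9 = -28.8 dBFS.

-28.8 dBFS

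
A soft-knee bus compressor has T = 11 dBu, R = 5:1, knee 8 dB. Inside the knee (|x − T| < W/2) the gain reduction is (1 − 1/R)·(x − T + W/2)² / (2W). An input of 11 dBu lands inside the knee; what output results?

10.2 dBu

x − T + W/2 = 11 − 11 + 4 = 4.
GR = (1 − 1/5) × 4² / 16 = 0.8 × 16 / 16 = 0.8 dB.
Output = 11 − 0.8 = 10.2 dBu.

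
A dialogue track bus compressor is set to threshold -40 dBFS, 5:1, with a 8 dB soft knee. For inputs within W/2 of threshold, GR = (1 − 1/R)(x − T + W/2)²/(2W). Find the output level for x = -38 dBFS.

x − T + W/2 = -38 − (-40) + 4 = 6.
GR = (1 − 1/5) × 6² / 16 = 0.8 × 36 / 16 = 1.8 dB.
Output = -38 − 1.8 = -39.8 dBFS.

-39.8 dBFS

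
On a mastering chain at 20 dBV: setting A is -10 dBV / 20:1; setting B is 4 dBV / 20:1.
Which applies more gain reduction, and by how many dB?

A, by 13.3 dB

A: overshoot 30 dB → output overshoot 1.5 dB → GR 28.5 dB.
B: overshoot 16 dB → output overshoot 0.8 dB → GR 15.2 dB.
Difference: 13.3 dB in favour of A.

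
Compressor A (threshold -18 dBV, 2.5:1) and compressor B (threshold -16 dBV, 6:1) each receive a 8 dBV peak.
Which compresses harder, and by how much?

A: 26 dB over, compressed to 10.4 dB over, so 15.6 dB of GR.
B: 24 dB over, compressed to 4 dB over, so 20 dB of GR.
B applies 4.4 dB more gain reduction.

B, by 4.4 dB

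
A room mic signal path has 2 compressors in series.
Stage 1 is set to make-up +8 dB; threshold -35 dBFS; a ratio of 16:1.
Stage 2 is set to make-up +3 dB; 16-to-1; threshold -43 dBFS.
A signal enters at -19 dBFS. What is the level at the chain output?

Stage 1: -19 dBFS is 16 dB over -35 dBFS; at 16:1 that becomes 1 dB over, giving -34 dBFS; +8 dB make-up → -26 dBFS.
Stage 2: 17 dB above -43 dBFS, reduced 16:1 to 1.0625 dB above → -41.9375 dBFS; +3 dB make-up → -38.9375 dBFS.

-38.9375 dBFS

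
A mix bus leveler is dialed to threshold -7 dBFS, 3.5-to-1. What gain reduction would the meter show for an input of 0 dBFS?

5 dB

The signal is 7 dB above threshold.
At 3.5:1, output sits 7/3.5 = 2 dB above threshold.
So the signal is attenuated by 7 − 2 = 5 dB.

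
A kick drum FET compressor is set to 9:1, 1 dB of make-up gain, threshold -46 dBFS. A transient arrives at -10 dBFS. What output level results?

Overshoot: -10 − (-46) = 36 dB.
The 36 dB excess becomes 4 dB after 9:1 reduction.
That puts the output at -42 dBFS; make-up adds 1 dB, giving -41 dBFS.

-41 dBFS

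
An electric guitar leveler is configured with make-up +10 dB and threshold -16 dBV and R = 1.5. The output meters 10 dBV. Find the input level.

Remove make-up: 10 − 10 = 0 dBV.
The compressed level sits 0 − (-16) = 16 dB over threshold.
Before 1.5:1 compression the overshoot was 16 × 1.5 = 24 dB, so input = -16 + 24 = 8 dBV.

8 dBV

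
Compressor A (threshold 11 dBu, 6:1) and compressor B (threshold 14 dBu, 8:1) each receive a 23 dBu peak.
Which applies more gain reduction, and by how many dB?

A: 12 dB over, compressed to 2 dB over, so 10 dB of GR.
B: 9 dB over, compressed to 1.125 dB over, so 7.875 dB of GR.
Difference: 2.125 dB in favour of A.

A, by 2.125 dB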